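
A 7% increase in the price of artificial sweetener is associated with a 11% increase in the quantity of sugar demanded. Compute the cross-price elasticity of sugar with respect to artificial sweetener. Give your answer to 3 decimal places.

ε = (%ΔQ of sugar) / (%ΔP of artificial sweetener) = (11%) / (7%) ≈ 1.571.
Positive cross-price elasticity: substitutes.

1.571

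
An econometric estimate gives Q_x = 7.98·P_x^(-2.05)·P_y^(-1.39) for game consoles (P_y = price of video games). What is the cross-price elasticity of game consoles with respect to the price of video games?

-1.39

In a log-linear (constant-elasticity) demand function, the coefficient on the exponent of P_y is the cross-price elasticity.
ε = -1.39. Negative, so game consoles and video games are complements.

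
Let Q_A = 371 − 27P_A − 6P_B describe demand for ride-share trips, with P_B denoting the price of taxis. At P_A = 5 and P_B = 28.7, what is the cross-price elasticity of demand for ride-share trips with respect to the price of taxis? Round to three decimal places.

-2.699

At P_A = 5 and P_B = 28.7: Q_A = 63.8.
∂Q_A/∂P_B = -6.
ε = (∂Q_A/∂P_B)(P_B/Q_A) = -6 × (28.7/63.8) ≈ -2.699.
Since ε < 0, ride-share trips and taxis are complements.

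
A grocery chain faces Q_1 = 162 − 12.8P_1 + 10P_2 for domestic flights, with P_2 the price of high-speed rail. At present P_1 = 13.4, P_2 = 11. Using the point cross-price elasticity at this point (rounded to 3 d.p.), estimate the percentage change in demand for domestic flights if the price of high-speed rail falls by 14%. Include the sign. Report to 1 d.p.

-15.3%

At P_1 = 13.4, P_2 = 11: Q_1 = 100.48.
∂Q_1/∂P_2 = 10.
ε = (∂Q_1/∂P_2)(P_2/Q_1) = 10.0000 × 11/100.48 ≈ 1.095.
%ΔQ_1 ≈ ε × %ΔP_2 = 1.095 × (-14%) = -15.3%.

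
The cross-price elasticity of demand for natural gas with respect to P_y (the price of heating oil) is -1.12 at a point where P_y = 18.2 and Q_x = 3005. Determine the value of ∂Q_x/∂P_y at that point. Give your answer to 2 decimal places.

ε = (∂Q_x/∂P_y)·(P_y/Q_x) ⇒ ∂Q_x/∂P_y = ε·Q_x/P_y = -1.12 × 3005/18.2 ≈ -184.92.

-184.92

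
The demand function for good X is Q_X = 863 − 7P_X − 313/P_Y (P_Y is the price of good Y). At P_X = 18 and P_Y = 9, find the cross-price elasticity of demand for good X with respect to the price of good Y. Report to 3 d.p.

At P_X = 18 and P_Y = 9: Q_X = 702.222.
∂Q_X/∂P_Y = 313/P_Y² = 3.8642.
ε = (∂Q_X/∂P_Y)(P_Y/Q_X) = 3.8642 × (9/702.222) ≈ 0.050.
ε > 0: substitutes.

0.050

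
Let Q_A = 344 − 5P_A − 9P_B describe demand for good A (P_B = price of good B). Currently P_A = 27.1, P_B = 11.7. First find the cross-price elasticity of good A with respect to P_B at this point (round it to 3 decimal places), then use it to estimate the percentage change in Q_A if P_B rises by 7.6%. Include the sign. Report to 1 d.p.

At P_A = 27.1, P_B = 11.7: Q_A = 103.2.
∂Q_A/∂P_B = -9.
ε = (∂Q_A/∂P_B)(P_B/Q_A) = -9.0000 × 11.7/103.2 ≈ -1.020.
%ΔQ_A ≈ ε × %ΔP_B = -1.020 × (7.6%) = -7.8%.

-7.8%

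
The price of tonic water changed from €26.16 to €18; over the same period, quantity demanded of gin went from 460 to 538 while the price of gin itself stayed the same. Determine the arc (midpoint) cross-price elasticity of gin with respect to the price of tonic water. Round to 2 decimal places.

ΔQ_A = 538 − 460 = 78; ΔP_B = 18 − 26.16 = -8.16.
Midpoints: Q̄_A = 499.0, P̄_B = 22.08.
ε = (ΔQ_A/Q̄_A)/(ΔP_B/P̄_B) = (78/499.0)/(-8.16/22.08) ≈ -0.42.

-0.42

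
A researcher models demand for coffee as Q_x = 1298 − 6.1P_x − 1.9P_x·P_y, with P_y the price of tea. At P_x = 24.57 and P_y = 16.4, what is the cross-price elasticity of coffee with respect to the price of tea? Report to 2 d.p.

-2.00

At P_x = 24.57 and P_y = 16.4: Q_x = 382.522.
∂Q_x/∂P_y = -1.9P_x = -1.9(24.57) = -46.6830.
ε = (∂Q_x/∂P_y)(P_y/Q_x) = -46.6830 × (16.4/382.522) ≈ -2.00.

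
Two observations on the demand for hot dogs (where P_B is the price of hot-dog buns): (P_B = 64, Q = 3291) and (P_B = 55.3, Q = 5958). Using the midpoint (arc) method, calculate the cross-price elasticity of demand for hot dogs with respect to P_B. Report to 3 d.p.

ΔQ_A = 5958 − 3291 = 2667; ΔP_B = 55.3 − 64 = -8.7.
Midpoints: Q̄_A = 4624.5, P̄_B = 59.65.
ε = (ΔQ_A/Q̄_A)/(ΔP_B/P̄_B) = (2667/4624.5)/(-8.7/59.65) ≈ -3.954.
ε < 0: hot dogs and hot-dog buns are complements.

-3.954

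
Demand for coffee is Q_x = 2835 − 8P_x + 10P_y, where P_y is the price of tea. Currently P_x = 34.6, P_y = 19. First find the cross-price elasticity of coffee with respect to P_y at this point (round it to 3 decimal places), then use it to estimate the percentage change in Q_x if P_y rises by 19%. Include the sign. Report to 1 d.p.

At P_x = 34.6, P_y = 19: Q_x = 2748.2.
∂Q_x/∂P_y = 10.
ε = (∂Q_x/∂P_y)(P_y/Q_x) = 10.0000 × 19/2748.2 ≈ 0.069.
%ΔQ_x ≈ ε × %ΔP_y = 0.069 × (19%) = 1.3%.

1.3%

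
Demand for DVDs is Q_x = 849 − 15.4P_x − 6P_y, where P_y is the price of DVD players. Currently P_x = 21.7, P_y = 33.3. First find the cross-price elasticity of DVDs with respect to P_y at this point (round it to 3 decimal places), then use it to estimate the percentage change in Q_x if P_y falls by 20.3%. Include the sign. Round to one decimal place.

12.9%

At P_x = 21.7, P_y = 33.3: Q_x = 315.02.
∂Q_x/∂P_y = -6.
ε = (∂Q_x/∂P_y)(P_y/Q_x) = -6.0000 × 33.3/315.02 ≈ -0.634.
%ΔQ_x ≈ ε × %ΔP_y = -0.634 × (-20.3%) = 12.9%.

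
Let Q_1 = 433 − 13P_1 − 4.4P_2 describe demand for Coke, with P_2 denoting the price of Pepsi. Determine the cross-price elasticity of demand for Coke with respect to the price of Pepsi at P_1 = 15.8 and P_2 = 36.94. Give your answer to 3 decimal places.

-2.498

At P_1 = 15.8 and P_2 = 36.94: Q_1 = 65.064.
∂Q_1/∂P_2 = -4.4.
ε = (∂Q_1/∂P_2)(P_2/Q_1) = -4.4 × (36.94/65.064) ≈ -2.498.
Since ε < 0, Coke and Pepsi are complements.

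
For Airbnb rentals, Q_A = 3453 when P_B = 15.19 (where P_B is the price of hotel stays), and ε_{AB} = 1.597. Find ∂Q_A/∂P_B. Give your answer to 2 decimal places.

363.03

ε = (∂Q_A/∂P_B)·(P_B/Q_A) ⇒ ∂Q_A/∂P_B = ε·Q_A/P_B = 1.597 × 3453/15.19 ≈ 363.03.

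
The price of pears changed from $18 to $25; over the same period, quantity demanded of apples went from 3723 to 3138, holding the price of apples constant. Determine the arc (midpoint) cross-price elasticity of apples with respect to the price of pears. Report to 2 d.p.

-0.52

ΔQ_A = 3138 − 3723 = -585; ΔP_B = 25 − 18 = 7.
Midpoints: Q̄_A = 3430.5, P̄_B = 21.50.
ε = (ΔQ_A/Q̄_A)/(ΔP_B/P̄_B) = (-585/3430.5)/(7/21.50) ≈ -0.52.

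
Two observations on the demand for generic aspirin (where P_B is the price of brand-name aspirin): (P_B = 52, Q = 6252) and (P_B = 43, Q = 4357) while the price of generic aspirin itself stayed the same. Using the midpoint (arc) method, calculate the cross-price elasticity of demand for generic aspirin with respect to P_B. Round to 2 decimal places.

1.89

ΔQ_A = 4357 − 6252 = -1895; ΔP_B = 43 − 52 = -9.
Midpoints: Q̄_A = 5304.5, P̄_B = 47.50.
ε = (ΔQ_A/Q̄_A)/(ΔP_B/P̄_B) = (-1895/5304.5)/(-9/47.50) ≈ 1.89.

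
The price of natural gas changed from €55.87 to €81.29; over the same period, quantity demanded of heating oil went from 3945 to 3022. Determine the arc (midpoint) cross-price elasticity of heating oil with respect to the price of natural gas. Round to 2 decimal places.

-0.71

ΔQ_A = 3022 − 3945 = -923; ΔP_B = 81.29 − 55.87 = 25.42.
Midpoints: Q̄_A = 3483.5, P̄_B = 68.58.
ε = (ΔQ_A/Q̄_A)/(ΔP_B/P̄_B) = (-923/3483.5)/(25.42/68.58) ≈ -0.71.
ε < 0: heating oil and natural gas are complements.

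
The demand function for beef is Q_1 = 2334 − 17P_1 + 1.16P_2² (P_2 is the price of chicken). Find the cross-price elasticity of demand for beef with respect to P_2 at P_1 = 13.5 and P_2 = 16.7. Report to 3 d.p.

0.266

At P_1 = 13.5 and P_2 = 16.7: Q_1 = 2428.012.
∂Q_1/∂P_2 = 2.32P_2 = 2.32(16.7) = 38.7440.
ε = (∂Q_1/∂P_2)(P_2/Q_1) = 38.7440 × (16.7/2428.012) ≈ 0.266.
ε > 0: substitutes.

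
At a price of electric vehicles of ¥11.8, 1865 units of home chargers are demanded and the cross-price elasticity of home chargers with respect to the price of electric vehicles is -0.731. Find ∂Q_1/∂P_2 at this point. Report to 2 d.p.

-115.54

ε = (∂Q_1/∂P_2)·(P_2/Q_1) ⇒ ∂Q_1/∂P_2 = ε·Q_1/P_2 = -0.731 × 1865/11.8 ≈ -115.54.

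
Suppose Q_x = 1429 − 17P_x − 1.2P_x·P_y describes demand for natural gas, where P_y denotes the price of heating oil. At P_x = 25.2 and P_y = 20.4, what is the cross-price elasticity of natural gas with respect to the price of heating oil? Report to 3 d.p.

At P_x = 25.2 and P_y = 20.4: Q_x = 383.704.
∂Q_x/∂P_y = -1.2P_x = -1.2(25.2) = -30.2400.
ε = (∂Q_x/∂P_y)(P_y/Q_x) = -30.2400 × (20.4/383.704) ≈ -1.608.

-1.608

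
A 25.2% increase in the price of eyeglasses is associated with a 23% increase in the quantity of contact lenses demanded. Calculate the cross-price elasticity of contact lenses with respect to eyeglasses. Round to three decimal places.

0.913

ε = (%ΔQ of contact lenses) / (%ΔP of eyeglasses) = (23%) / (25.2%) ≈ 0.913.
Positive cross-price elasticity: substitutes.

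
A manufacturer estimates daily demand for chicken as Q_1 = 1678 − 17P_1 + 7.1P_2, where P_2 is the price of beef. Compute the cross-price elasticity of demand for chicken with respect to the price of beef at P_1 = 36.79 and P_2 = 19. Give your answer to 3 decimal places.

0.114

At P_1 = 36.79 and P_2 = 19: Q_1 = 1187.47.
∂Q_1/∂P_2 = 7.1.
ε = (∂Q_1/∂P_2)(P_2/Q_1) = 7.1 × (19/1187.47) ≈ 0.114.
Since ε > 0, chicken and beef are substitutes.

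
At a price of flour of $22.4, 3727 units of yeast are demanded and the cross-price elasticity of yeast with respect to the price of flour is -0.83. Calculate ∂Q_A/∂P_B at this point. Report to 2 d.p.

-138.10

ε = (∂Q_A/∂P_B)·(P_B/Q_A) ⇒ ∂Q_A/∂P_B = ε·Q_A/P_B = -0.83 × 3727/22.4 ≈ -138.10.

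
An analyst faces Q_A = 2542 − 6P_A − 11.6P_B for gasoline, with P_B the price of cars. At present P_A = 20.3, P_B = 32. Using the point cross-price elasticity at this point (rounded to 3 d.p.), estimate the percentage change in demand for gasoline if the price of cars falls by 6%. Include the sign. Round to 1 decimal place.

At P_A = 20.3, P_B = 32: Q_A = 2049.
∂Q_A/∂P_B = -11.6.
ε = (∂Q_A/∂P_B)(P_B/Q_A) = -11.6000 × 32/2049 ≈ -0.181.
%ΔQ_A ≈ ε × %ΔP_B = -0.181 × (-6%) = 1.1%.

1.1%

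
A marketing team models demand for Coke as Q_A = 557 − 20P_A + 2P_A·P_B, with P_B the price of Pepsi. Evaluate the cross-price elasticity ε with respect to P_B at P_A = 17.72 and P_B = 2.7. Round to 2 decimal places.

At P_A = 17.72 and P_B = 2.7: Q_A = 298.288.
∂Q_A/∂P_B = 2P_A = 2(17.72) = 35.4400.
ε = (∂Q_A/∂P_B)(P_B/Q_A) = 35.4400 × (2.7/298.288) ≈ 0.32.

0.32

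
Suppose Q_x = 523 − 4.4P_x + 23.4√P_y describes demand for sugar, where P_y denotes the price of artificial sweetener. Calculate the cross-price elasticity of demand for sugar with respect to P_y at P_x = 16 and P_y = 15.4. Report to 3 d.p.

0.084

At P_x = 16 and P_y = 15.4: Q_x = 544.428.
∂Q_x/∂P_y = 23.4/(2√P_y) = 23.4/(2√15.4) = 2.9814.
ε = (∂Q_x/∂P_y)(P_y/Q_x) = 2.9814 × (15.4/544.428) ≈ 0.084.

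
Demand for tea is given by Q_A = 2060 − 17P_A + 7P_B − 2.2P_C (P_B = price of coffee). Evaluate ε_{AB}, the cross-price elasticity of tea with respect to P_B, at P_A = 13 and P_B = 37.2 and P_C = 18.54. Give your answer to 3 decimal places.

0.126

At P_A = 13 and P_B = 37.2 and P_C = 18.54: Q_A = 2058.612.
∂Q_A/∂P_B = 7.
ε = (∂Q_A/∂P_B)(P_B/Q_A) = 7 × (37.2/2058.612) ≈ 0.126.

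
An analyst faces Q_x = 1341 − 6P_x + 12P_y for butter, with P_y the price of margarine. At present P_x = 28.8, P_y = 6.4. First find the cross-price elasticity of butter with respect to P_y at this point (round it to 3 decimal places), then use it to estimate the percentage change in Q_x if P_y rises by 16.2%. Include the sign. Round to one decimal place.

1.0%

At P_x = 28.8, P_y = 6.4: Q_x = 1245.
∂Q_x/∂P_y = 12.
ε = (∂Q_x/∂P_y)(P_y/Q_x) = 12.0000 × 6.4/1245 ≈ 0.062.
%ΔQ_x ≈ ε × %ΔP_y = 0.062 × (16.2%) = 1.0%.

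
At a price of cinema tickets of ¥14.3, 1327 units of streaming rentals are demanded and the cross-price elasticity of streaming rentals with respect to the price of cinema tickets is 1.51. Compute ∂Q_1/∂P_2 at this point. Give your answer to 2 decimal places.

ε = (∂Q_1/∂P_2)·(P_2/Q_1) ⇒ ∂Q_1/∂P_2 = ε·Q_1/P_2 = 1.51 × 1327/14.3 ≈ 140.12.

140.12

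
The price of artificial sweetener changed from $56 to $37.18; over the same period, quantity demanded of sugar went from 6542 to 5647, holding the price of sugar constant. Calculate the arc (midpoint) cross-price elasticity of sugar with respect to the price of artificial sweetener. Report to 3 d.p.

ΔQ_A = 5647 − 6542 = -895; ΔP_B = 37.18 − 56 = -18.82.
Midpoints: Q̄_A = 6094.5, P̄_B = 46.59.
ε = (ΔQ_A/Q̄_A)/(ΔP_B/P̄_B) = (-895/6094.5)/(-18.82/46.59) ≈ 0.364.

0.364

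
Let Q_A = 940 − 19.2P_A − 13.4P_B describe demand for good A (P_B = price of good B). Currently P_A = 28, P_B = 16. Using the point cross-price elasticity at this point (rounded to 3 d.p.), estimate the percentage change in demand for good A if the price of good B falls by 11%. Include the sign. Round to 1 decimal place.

12.5%

At P_A = 28, P_B = 16: Q_A = 188.
∂Q_A/∂P_B = -13.4.
ε = (∂Q_A/∂P_B)(P_B/Q_A) = -13.4000 × 16/188 ≈ -1.140.
%ΔQ_A ≈ ε × %ΔP_B = -1.140 × (-11%) = 12.5%.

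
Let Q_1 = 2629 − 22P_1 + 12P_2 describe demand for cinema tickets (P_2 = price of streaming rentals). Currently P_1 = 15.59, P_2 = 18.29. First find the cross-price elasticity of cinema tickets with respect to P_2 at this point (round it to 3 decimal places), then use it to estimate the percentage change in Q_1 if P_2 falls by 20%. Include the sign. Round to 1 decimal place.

At P_1 = 15.59, P_2 = 18.29: Q_1 = 2505.5.
∂Q_1/∂P_2 = 12.
ε = (∂Q_1/∂P_2)(P_2/Q_1) = 12.0000 × 18.29/2505.5 ≈ 0.088.
%ΔQ_1 ≈ ε × %ΔP_2 = 0.088 × (-20%) = -1.8%.

-1.8%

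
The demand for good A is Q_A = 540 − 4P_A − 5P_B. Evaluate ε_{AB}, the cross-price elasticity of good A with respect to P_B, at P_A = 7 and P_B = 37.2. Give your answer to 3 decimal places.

At P_A = 7 and P_B = 37.2: Q_A = 326.
∂Q_A/∂P_B = -5.
ε = (∂Q_A/∂P_B)(P_B/Q_A) = -5 × (37.2/326) ≈ -0.571.
Since ε < 0, good A and good B are complements.

-0.571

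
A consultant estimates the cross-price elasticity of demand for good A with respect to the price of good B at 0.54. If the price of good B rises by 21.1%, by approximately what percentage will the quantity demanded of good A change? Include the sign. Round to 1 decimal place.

%ΔQ ≈ ε × %ΔP of good B = 0.54 × (21.1%) = 11.4%.
Demand for good A rises by about 11.4%.

11.4%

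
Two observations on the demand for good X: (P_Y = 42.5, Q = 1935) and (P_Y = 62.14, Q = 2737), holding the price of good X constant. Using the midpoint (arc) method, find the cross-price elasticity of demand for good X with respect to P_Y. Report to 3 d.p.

ΔQ_X = 2737 − 1935 = 802; ΔP_Y = 62.14 − 42.5 = 19.64.
Midpoints: Q̄_X = 2336.0, P̄_Y = 52.32.
ε = (ΔQ_X/Q̄_X)/(ΔP_Y/P̄_Y) = (802/2336.0)/(19.64/52.32) ≈ 0.915.
ε > 0: good X and good Y are substitutes.

0.915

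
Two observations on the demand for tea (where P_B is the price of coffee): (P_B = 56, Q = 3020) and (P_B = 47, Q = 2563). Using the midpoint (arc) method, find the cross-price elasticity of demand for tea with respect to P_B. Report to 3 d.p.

ΔQ_A = 2563 − 3020 = -457; ΔP_B = 47 − 56 = -9.
Midpoints: Q̄_A = 2791.5, P̄_B = 51.50.
ε = (ΔQ_A/Q̄_A)/(ΔP_B/P̄_B) = (-457/2791.5)/(-9/51.50) ≈ 0.937.
ε > 0: tea and coffee are substitutes.

0.937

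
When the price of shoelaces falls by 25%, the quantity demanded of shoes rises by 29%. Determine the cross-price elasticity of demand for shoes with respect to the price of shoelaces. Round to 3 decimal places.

-1.160

ε = (%ΔQ of shoes) / (%ΔP of shoelaces) = (29%) / (-25%) ≈ -1.160.
Negative cross-price elasticity: complements.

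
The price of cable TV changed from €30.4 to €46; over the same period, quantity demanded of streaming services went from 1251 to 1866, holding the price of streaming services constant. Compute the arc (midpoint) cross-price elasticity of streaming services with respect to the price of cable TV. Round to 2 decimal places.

0.97

ΔQ_A = 1866 − 1251 = 615; ΔP_B = 46 − 30.4 = 15.6.
Midpoints: Q̄_A = 1558.5, P̄_B = 38.20.
ε = (ΔQ_A/Q̄_A)/(ΔP_B/P̄_B) = (615/1558.5)/(15.6/38.20) ≈ 0.97.
ε > 0: streaming services and cable TV are substitutes.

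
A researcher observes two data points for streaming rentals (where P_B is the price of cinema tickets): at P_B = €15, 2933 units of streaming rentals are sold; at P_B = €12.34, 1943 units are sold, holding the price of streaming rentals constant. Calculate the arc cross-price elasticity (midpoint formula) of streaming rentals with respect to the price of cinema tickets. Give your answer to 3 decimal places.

ΔQ_A = 1943 − 2933 = -990; ΔP_B = 12.34 − 15 = -2.66.
Midpoints: Q̄_A = 2438.0, P̄_B = 13.67.
ε = (ΔQ_A/Q̄_A)/(ΔP_B/P̄_B) = (-990/2438.0)/(-2.66/13.67) ≈ 2.087.
ε > 0: streaming rentals and cinema tickets are substitutes.

2.087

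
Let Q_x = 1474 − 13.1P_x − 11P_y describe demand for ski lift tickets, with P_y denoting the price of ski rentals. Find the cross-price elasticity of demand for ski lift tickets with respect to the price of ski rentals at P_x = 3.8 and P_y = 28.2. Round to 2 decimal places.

At P_x = 3.8 and P_y = 28.2: Q_x = 1114.02.
∂Q_x/∂P_y = -11.
ε = (∂Q_x/∂P_y)(P_y/Q_x) = -11 × (28.2/1114.02) ≈ -0.28.

-0.28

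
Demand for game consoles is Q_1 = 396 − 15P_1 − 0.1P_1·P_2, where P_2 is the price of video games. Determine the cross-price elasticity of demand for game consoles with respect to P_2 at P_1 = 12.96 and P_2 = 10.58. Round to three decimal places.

-0.073

At P_1 = 12.96 and P_2 = 10.58: Q_1 = 187.888.
∂Q_1/∂P_2 = -0.1P_1 = -0.1(12.96) = -1.2960.
ε = (∂Q_1/∂P_2)(P_2/Q_1) = -1.2960 × (10.58/187.888) ≈ -0.073.
ε < 0: complements.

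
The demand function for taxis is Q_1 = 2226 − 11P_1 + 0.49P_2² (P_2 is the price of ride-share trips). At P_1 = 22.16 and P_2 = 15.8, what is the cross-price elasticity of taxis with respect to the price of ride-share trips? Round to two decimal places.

0.12

At P_1 = 22.16 and P_2 = 15.8: Q_1 = 2104.564.
∂Q_1/∂P_2 = 0.98P_2 = 0.98(15.8) = 15.4840.
ε = (∂Q_1/∂P_2)(P_2/Q_1) = 15.4840 × (15.8/2104.564) ≈ 0.12.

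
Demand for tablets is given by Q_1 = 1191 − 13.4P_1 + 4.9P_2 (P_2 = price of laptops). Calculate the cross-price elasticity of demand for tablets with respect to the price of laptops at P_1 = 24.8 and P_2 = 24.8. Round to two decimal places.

0.12

At P_1 = 24.8 and P_2 = 24.8: Q_1 = 980.2.
∂Q_1/∂P_2 = 4.9.
ε = (∂Q_1/∂P_2)(P_2/Q_1) = 4.9 × (24.8/980.2) ≈ 0.12.
Since ε > 0, tablets and laptops are substitutes.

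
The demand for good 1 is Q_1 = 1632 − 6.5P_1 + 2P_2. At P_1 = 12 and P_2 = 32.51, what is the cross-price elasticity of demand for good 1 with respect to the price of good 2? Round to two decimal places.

At P_1 = 12 and P_2 = 32.51: Q_1 = 1619.02.
∂Q_1/∂P_2 = 2.
ε = (∂Q_1/∂P_2)(P_2/Q_1) = 2 × (32.51/1619.02) ≈ 0.04.

0.04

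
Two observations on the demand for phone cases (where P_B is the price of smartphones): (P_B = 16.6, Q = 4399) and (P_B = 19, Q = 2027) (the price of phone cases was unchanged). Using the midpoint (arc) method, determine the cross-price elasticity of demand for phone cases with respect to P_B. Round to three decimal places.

-5.475

ΔQ_A = 2027 − 4399 = -2372; ΔP_B = 19 − 16.6 = 2.4.
Midpoints: Q̄_A = 3213.0, P̄_B = 17.80.
ε = (ΔQ_A/Q̄_A)/(ΔP_B/P̄_B) = (-2372/3213.0)/(2.4/17.80) ≈ -5.475.
ε < 0: phone cases and smartphones are complements.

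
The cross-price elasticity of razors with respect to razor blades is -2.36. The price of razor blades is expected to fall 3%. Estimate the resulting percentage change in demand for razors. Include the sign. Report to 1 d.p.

7.1%

%ΔQ ≈ ε × %ΔP of razor blades = -2.36 × (-3%) = 7.1%.
Demand for razors rises by about 7.1%.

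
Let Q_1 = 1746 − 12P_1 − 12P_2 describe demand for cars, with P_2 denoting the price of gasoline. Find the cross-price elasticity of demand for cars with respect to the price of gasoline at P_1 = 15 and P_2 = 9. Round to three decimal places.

At P_1 = 15 and P_2 = 9: Q_1 = 1458.
∂Q_1/∂P_2 = -12.
ε = (∂Q_1/∂P_2)(P_2/Q_1) = -12 × (9/1458) ≈ -0.074.
Since ε < 0, cars and gasoline are complements.

-0.074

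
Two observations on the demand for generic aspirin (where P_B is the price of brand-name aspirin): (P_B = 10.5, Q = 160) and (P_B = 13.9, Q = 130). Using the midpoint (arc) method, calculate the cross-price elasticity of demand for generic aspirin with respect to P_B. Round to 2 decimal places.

-0.74

ΔQ_A = 130 − 160 = -30; ΔP_B = 13.9 − 10.5 = 3.4.
Midpoints: Q̄_A = 145.0, P̄_B = 12.20.
ε = (ΔQ_A/Q̄_A)/(ΔP_B/P̄_B) = (-30/145.0)/(3.4/12.20) ≈ -0.74.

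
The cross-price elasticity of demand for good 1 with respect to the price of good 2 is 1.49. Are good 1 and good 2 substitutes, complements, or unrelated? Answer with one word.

substitutes

ε = 1.49 > 0, so a higher price of good 2 raises demand for good 1: substitutes.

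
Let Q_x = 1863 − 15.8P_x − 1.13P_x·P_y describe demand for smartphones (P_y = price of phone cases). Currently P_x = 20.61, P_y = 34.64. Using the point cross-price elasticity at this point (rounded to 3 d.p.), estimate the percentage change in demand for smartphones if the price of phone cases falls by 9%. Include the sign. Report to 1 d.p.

9.9%

At P_x = 20.61, P_y = 34.64: Q_x = 730.621.
∂Q_x/∂P_y = -1.13P_x = -23.2893.
ε = (∂Q_x/∂P_y)(P_y/Q_x) = -23.2893 × 34.64/730.621 ≈ -1.104.
%ΔQ_x ≈ ε × %ΔP_y = -1.104 × (-9%) = 9.9%.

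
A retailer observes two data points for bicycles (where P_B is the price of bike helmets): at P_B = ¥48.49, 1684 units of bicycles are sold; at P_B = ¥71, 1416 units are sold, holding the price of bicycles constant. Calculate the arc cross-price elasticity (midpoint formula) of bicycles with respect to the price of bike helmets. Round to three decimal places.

-0.459

ΔQ_A = 1416 − 1684 = -268; ΔP_B = 71 − 48.49 = 22.51.
Midpoints: Q̄_A = 1550.0, P̄_B = 59.75.
ε = (ΔQ_A/Q̄_A)/(ΔP_B/P̄_B) = (-268/1550.0)/(22.51/59.75) ≈ -0.459.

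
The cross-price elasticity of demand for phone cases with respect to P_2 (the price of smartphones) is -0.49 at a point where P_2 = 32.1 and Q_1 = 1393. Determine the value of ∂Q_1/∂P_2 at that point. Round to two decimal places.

ε = (∂Q_1/∂P_2)·(P_2/Q_1) ⇒ ∂Q_1/∂P_2 = ε·Q_1/P_2 = -0.49 × 1393/32.1 ≈ -21.26.

-21.26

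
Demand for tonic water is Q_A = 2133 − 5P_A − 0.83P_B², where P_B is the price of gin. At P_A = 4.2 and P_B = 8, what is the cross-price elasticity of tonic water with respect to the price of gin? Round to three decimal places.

-0.052

At P_A = 4.2 and P_B = 8: Q_A = 2058.88.
∂Q_A/∂P_B = -1.66P_B = -1.66(8) = -13.2800.
ε = (∂Q_A/∂P_B)(P_B/Q_A) = -13.2800 × (8/2058.88) ≈ -0.052.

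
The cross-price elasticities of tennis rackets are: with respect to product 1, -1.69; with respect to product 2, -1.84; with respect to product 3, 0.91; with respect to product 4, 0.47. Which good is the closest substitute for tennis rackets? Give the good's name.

Substitutes have ε > 0. Among the positive values, 0.91 (product 3) is largest.

product 3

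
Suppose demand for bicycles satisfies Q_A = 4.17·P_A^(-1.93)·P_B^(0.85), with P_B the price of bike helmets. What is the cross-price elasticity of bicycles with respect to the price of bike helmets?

In a log-linear (constant-elasticity) demand function, the coefficient on the exponent of P_B is the cross-price elasticity.
ε = 0.85. Positive, so bicycles and bike helmets are substitutes.

0.85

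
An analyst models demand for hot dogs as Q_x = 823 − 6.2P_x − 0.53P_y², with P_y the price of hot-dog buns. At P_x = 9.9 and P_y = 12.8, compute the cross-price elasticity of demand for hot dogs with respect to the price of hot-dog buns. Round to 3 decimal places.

At P_x = 9.9 and P_y = 12.8: Q_x = 674.785.
∂Q_x/∂P_y = -1.06P_y = -1.06(12.8) = -13.5680.
ε = (∂Q_x/∂P_y)(P_y/Q_x) = -13.5680 × (12.8/674.785) ≈ -0.257.
ε < 0: complements.

-0.257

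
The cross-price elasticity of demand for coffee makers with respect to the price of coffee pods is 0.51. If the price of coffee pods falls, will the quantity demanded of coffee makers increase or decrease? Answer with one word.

decrease

ε > 0 and the price of coffee pods falls, so the quantity of coffee makers moves in the same direction: it decreases.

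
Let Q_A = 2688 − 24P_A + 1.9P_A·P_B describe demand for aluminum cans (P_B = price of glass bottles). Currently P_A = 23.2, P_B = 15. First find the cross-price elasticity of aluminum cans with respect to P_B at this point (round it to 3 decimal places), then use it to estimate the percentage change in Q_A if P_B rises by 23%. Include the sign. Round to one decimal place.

5.5%

At P_A = 23.2, P_B = 15: Q_A = 2792.4.
∂Q_A/∂P_B = 1.9P_A = 44.0800.
ε = (∂Q_A/∂P_B)(P_B/Q_A) = 44.0800 × 15/2792.4 ≈ 0.237.
%ΔQ_A ≈ ε × %ΔP_B = 0.237 × (23%) = 5.5%.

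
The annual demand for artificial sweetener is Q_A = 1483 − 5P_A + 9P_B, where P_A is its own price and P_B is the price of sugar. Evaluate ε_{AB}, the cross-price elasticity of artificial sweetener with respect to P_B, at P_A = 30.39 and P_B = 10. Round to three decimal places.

At P_A = 30.39 and P_B = 10: Q_A = 1421.05.
∂Q_A/∂P_B = 9.
ε = (∂Q_A/∂P_B)(P_B/Q_A) = 9 × (10/1421.05) ≈ 0.063.
Since ε > 0, artificial sweetener and sugar are substitutes.

0.063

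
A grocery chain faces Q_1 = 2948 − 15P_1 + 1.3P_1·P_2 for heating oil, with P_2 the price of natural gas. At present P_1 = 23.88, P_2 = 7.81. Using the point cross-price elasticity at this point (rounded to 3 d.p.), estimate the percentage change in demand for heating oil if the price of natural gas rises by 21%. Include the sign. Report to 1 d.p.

At P_1 = 23.88, P_2 = 7.81: Q_1 = 2832.254.
∂Q_1/∂P_2 = 1.3P_1 = 31.0440.
ε = (∂Q_1/∂P_2)(P_2/Q_1) = 31.0440 × 7.81/2832.254 ≈ 0.086.
%ΔQ_1 ≈ ε × %ΔP_2 = 0.086 × (21%) = 1.8%.

1.8%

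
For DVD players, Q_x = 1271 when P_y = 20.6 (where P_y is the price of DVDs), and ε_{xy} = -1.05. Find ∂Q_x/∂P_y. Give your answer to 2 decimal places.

-64.78

ε = (∂Q_x/∂P_y)·(P_y/Q_x) ⇒ ∂Q_x/∂P_y = ε·Q_x/P_y = -1.05 × 1271/20.6 ≈ -64.78.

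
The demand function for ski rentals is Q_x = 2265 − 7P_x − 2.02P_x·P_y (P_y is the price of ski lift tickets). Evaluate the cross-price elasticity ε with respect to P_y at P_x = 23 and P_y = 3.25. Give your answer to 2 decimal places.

At P_x = 23 and P_y = 3.25: Q_x = 1953.005.
∂Q_x/∂P_y = -2.02P_x = -2.02(23) = -46.4600.
ε = (∂Q_x/∂P_y)(P_y/Q_x) = -46.4600 × (3.25/1953.005) ≈ -0.08.
ε < 0: complements.

-0.08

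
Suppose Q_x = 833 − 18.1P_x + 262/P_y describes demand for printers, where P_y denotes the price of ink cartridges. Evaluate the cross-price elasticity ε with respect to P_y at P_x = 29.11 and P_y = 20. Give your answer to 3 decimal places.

At P_x = 29.11 and P_y = 20: Q_x = 319.209.
∂Q_x/∂P_y = −262/P_y² = -0.6550.
ε = (∂Q_x/∂P_y)(P_y/Q_x) = -0.6550 × (20/319.209) ≈ -0.041.
ε < 0: complements.

-0.041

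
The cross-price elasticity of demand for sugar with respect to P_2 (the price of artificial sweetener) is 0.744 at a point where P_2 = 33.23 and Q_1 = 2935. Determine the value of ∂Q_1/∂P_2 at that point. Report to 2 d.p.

ε = (∂Q_1/∂P_2)·(P_2/Q_1) ⇒ ∂Q_1/∂P_2 = ε·Q_1/P_2 = 0.744 × 2935/33.23 ≈ 65.71.

65.71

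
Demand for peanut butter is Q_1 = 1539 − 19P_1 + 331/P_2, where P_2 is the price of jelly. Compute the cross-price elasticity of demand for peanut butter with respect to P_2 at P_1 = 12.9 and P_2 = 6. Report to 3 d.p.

At P_1 = 12.9 and P_2 = 6: Q_1 = 1349.067.
∂Q_1/∂P_2 = −331/P_2² = -9.1944.
ε = (∂Q_1/∂P_2)(P_2/Q_1) = -9.1944 × (6/1349.067) ≈ -0.041.
ε < 0: complements.

-0.041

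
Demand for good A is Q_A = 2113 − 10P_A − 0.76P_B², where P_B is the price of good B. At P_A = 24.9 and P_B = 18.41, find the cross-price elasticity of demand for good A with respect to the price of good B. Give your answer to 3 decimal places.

-0.321

At P_A = 24.9 and P_B = 18.41: Q_A = 1606.415.
∂Q_A/∂P_B = -1.52P_B = -1.52(18.41) = -27.9832.
ε = (∂Q_A/∂P_B)(P_B/Q_A) = -27.9832 × (18.41/1606.415) ≈ -0.321.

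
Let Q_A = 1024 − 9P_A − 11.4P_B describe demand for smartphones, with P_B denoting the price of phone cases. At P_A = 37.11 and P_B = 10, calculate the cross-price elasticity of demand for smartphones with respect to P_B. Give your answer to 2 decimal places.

-0.20

At P_A = 37.11 and P_B = 10: Q_A = 576.01.
∂Q_A/∂P_B = -11.4.
ε = (∂Q_A/∂P_B)(P_B/Q_A) = -11.4 × (10/576.01) ≈ -0.20.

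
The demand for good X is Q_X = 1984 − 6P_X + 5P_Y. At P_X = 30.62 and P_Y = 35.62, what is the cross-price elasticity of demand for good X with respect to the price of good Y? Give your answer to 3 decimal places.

0.090

At P_X = 30.62 and P_Y = 35.62: Q_X = 1978.38.
∂Q_X/∂P_Y = 5.
ε = (∂Q_X/∂P_Y)(P_Y/Q_X) = 5 × (35.62/1978.38) ≈ 0.090.
Since ε > 0, good X and good Y are substitutes.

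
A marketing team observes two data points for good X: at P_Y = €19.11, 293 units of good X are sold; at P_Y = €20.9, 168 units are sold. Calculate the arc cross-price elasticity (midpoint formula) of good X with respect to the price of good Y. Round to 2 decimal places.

-6.06

ΔQ_X = 168 − 293 = -125; ΔP_Y = 20.9 − 19.11 = 1.79.
Midpoints: Q̄_X = 230.5, P̄_Y = 20.00.
ε = (ΔQ_X/Q̄_X)/(ΔP_Y/P̄_Y) = (-125/230.5)/(1.79/20.00) ≈ -6.06.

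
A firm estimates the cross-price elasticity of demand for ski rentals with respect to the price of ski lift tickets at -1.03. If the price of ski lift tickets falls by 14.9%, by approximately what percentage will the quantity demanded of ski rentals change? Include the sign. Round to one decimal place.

%ΔQ ≈ ε × %ΔP of ski lift tickets = -1.03 × (-14.9%) = 15.3%.

15.3%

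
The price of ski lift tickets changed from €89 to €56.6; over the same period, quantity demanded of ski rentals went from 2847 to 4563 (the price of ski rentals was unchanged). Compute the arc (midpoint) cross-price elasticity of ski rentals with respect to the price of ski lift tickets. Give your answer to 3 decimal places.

ΔQ_A = 4563 − 2847 = 1716; ΔP_B = 56.6 − 89 = -32.4.
Midpoints: Q̄_A = 3705.0, P̄_B = 72.80.
ε = (ΔQ_A/Q̄_A)/(ΔP_B/P̄_B) = (1716/3705.0)/(-32.4/72.80) ≈ -1.041.

-1.041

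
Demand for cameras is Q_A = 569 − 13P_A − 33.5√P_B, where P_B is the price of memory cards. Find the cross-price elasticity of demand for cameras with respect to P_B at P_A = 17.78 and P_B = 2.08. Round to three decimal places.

At P_A = 17.78 and P_B = 2.08: Q_A = 289.546.
∂Q_A/∂P_B = -33.5/(2√P_B) = -33.5/(2√2.08) = -11.6140.
ε = (∂Q_A/∂P_B)(P_B/Q_A) = -11.6140 × (2.08/289.546) ≈ -0.083.
ε < 0: complements.

-0.083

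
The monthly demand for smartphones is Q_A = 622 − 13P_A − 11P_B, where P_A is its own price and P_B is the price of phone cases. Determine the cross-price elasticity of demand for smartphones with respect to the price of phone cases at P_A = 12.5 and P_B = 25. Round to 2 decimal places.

-1.49

At P_A = 12.5 and P_B = 25: Q_A = 184.5.
∂Q_A/∂P_B = -11.
ε = (∂Q_A/∂P_B)(P_B/Q_A) = -11 × (25/184.5) ≈ -1.49.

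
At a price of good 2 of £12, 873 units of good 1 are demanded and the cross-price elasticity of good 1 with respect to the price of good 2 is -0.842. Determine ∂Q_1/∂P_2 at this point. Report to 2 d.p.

-61.26

ε = (∂Q_1/∂P_2)·(P_2/Q_1) ⇒ ∂Q_1/∂P_2 = ε·Q_1/P_2 = -0.842 × 873/12 ≈ -61.26.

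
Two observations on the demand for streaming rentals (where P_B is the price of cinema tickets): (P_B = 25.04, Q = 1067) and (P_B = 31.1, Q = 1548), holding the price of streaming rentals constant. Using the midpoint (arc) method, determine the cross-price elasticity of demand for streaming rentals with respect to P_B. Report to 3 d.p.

1.704

ΔQ_A = 1548 − 1067 = 481; ΔP_B = 31.1 − 25.04 = 6.06.
Midpoints: Q̄_A = 1307.5, P̄_B = 28.07.
ε = (ΔQ_A/Q̄_A)/(ΔP_B/P̄_B) = (481/1307.5)/(6.06/28.07) ≈ 1.704.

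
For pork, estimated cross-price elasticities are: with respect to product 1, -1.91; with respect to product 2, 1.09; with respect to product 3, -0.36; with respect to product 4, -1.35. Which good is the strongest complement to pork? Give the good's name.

product 1

Complements have ε < 0. The most negative value is -1.91 (product 1).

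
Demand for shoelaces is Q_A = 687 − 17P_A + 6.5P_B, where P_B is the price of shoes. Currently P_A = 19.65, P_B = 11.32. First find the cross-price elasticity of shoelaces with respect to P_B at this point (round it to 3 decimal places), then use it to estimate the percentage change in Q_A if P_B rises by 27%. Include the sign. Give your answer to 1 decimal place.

At P_A = 19.65, P_B = 11.32: Q_A = 426.53.
∂Q_A/∂P_B = 6.5.
ε = (∂Q_A/∂P_B)(P_B/Q_A) = 6.5000 × 11.32/426.53 ≈ 0.173.
%ΔQ_A ≈ ε × %ΔP_B = 0.173 × (27%) = 4.7%.

4.7%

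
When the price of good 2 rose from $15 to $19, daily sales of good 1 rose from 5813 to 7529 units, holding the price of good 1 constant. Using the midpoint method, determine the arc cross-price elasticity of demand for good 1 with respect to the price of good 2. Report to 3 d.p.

ΔQ_1 = 7529 − 5813 = 1716; ΔP_2 = 19 − 15 = 4.
Midpoints: Q̄_1 = 6671.0, P̄_2 = 17.00.
ε = (ΔQ_1/Q̄_1)/(ΔP_2/P̄_2) = (1716/6671.0)/(4/17.00) ≈ 1.093.
ε > 0: good 1 and good 2 are substitutes.

1.093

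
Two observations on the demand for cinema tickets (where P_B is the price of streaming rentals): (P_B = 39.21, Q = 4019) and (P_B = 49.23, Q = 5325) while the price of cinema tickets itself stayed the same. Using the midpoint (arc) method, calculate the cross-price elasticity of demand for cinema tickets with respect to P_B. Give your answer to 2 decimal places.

ΔQ_A = 5325 − 4019 = 1306; ΔP_B = 49.23 − 39.21 = 10.02.
Midpoints: Q̄_A = 4672.0, P̄_B = 44.22.
ε = (ΔQ_A/Q̄_A)/(ΔP_B/P̄_B) = (1306/4672.0)/(10.02/44.22) ≈ 1.23.
ε > 0: cinema tickets and streaming rentals are substitutes.

1.23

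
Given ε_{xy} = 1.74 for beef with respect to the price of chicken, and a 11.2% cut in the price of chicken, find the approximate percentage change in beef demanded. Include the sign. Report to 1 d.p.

%ΔQ ≈ ε × %ΔP of chicken = 1.74 × (-11.2%) = -19.5%.
Demand for beef falls by about 19.5%.

-19.5%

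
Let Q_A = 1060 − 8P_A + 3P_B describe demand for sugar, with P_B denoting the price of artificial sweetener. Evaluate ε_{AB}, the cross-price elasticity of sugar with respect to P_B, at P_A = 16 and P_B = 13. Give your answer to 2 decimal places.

0.04

At P_A = 16 and P_B = 13: Q_A = 971.
∂Q_A/∂P_B = 3.
ε = (∂Q_A/∂P_B)(P_B/Q_A) = 3 × (13/971) ≈ 0.04.
Since ε > 0, sugar and artificial sweetener are substitutes.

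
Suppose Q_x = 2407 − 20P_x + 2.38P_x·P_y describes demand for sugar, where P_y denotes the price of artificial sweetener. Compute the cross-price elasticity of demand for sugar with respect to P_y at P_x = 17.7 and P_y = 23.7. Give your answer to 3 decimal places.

At P_x = 17.7 and P_y = 23.7: Q_x = 3051.386.
∂Q_x/∂P_y = 2.38P_x = 2.38(17.7) = 42.1260.
ε = (∂Q_x/∂P_y)(P_y/Q_x) = 42.1260 × (23.7/3051.386) ≈ 0.327.
ε > 0: substitutes.

0.327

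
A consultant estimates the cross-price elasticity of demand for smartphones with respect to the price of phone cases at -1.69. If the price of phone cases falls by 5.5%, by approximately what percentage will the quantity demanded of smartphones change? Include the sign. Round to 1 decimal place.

9.3%

%ΔQ ≈ ε × %ΔP of phone cases = -1.69 × (-5.5%) = 9.3%.
Demand for smartphones rises by about 9.3%.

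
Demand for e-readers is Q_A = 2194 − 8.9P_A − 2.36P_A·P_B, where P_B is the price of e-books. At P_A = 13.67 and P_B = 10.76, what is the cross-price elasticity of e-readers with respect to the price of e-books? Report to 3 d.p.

-0.201

At P_A = 13.67 and P_B = 10.76: Q_A = 1725.206.
∂Q_A/∂P_B = -2.36P_A = -2.36(13.67) = -32.2612.
ε = (∂Q_A/∂P_B)(P_B/Q_A) = -32.2612 × (10.76/1725.206) ≈ -0.201.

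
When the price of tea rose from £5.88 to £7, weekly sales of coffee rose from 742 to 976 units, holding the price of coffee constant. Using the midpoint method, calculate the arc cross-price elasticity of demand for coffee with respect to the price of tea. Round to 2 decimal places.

1.57

ΔQ_A = 976 − 742 = 234; ΔP_B = 7 − 5.88 = 1.12.
Midpoints: Q̄_A = 859.0, P̄_B = 6.44.
ε = (ΔQ_A/Q̄_A)/(ΔP_B/P̄_B) = (234/859.0)/(1.12/6.44) ≈ 1.57.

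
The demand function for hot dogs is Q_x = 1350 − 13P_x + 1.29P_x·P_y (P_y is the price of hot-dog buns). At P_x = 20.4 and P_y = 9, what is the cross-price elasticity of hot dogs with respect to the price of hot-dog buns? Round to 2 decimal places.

0.18

At P_x = 20.4 and P_y = 9: Q_x = 1321.644.
∂Q_x/∂P_y = 1.29P_x = 1.29(20.4) = 26.3160.
ε = (∂Q_x/∂P_y)(P_y/Q_x) = 26.3160 × (9/1321.644) ≈ 0.18.
ε > 0: substitutes.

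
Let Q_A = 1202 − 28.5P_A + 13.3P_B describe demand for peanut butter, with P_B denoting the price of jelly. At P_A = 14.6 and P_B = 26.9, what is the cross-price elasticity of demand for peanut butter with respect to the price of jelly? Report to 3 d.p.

At P_A = 14.6 and P_B = 26.9: Q_A = 1143.67.
∂Q_A/∂P_B = 13.3.
ε = (∂Q_A/∂P_B)(P_B/Q_A) = 13.3 × (26.9/1143.67) ≈ 0.313.

0.313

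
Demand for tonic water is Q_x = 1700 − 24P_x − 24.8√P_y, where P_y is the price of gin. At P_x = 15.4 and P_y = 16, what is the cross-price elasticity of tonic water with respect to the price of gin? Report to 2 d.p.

At P_x = 15.4 and P_y = 16: Q_x = 1231.2.
∂Q_x/∂P_y = -24.8/(2√P_y) = -24.8/(2√16) = -3.1000.
ε = (∂Q_x/∂P_y)(P_y/Q_x) = -3.1000 × (16/1231.2) ≈ -0.04.
ε < 0: complements.

-0.04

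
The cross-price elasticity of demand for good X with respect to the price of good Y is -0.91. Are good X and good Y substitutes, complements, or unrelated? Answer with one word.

ε = -0.91 < 0, so a higher price of good Y lowers demand for good X: complements.

complements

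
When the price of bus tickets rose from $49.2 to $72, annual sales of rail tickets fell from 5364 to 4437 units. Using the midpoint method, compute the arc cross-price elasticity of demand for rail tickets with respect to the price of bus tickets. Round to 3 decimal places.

-0.503

ΔQ_A = 4437 − 5364 = -927; ΔP_B = 72 − 49.2 = 22.8.
Midpoints: Q̄_A = 4900.5, P̄_B = 60.60.
ε = (ΔQ_A/Q̄_A)/(ΔP_B/P̄_B) = (-927/4900.5)/(22.8/60.60) ≈ -0.503.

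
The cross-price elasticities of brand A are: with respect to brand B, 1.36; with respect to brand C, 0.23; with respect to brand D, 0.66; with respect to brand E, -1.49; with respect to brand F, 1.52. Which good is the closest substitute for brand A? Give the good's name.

brand F

Substitutes have ε > 0. Among the positive values, 1.52 (brand F) is largest.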